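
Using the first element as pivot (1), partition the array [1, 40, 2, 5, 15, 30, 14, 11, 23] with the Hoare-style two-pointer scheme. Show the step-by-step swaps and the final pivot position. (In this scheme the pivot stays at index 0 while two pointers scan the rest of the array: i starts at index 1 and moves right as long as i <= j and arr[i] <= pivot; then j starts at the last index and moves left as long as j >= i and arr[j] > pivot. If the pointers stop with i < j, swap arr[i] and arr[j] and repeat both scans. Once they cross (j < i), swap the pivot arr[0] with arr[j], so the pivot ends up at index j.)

Hoare-style two-pointer partition with pivot = 1:

Initial array: [1, 40, 2, 5, 15, 30, 14, 11, 23]

Pointers start at i = 1, j = 8.
i ends at 1, j ends at 0: the pointers have crossed (j < i), so scanning stops.

j = 0, so swapping arr[0] with arr[j] leaves the pivot at position 0: [1, 40, 2, 5, 15, 30, 14, 11, 23]
Pivot position: 0

After partitioning with pivot 1, the array becomes [1, 40, 2, 5, 15, 30, 14, 11, 23]. The pivot is placed at index 0. All elements to the left of the pivot are <= 1, and all elements to the right are > 1.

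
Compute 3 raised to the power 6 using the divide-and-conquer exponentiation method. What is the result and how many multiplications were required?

Computing 3^6 by squaring (build up from 3^1; each line after the first costs one multiplication):

3^1 = 3
3^2 = (3^1)^2 = 3^2 = 9
3^3 = 3 * 3^2 = 3 * 9 = 27
3^6 = (3^3)^2 = 27^2 = 729

Result: 729
Multiplications needed: 3 (3 lines after 3^1)

3^6 = 729. Using exponentiation by squaring, this requires 3 multiplications. The key idea: if the exponent is even, square the half-power; if odd, multiply by the base once.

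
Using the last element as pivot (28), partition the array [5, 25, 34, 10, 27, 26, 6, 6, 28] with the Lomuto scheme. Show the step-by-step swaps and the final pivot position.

Lomuto partition with pivot = 28:

Initial array: [5, 25, 34, 10, 27, 26, 6, 6, 28]

arr[0]=5 <= 28: swap with position 0, array becomes [5, 25, 34, 10, 27, 26, 6, 6, 28]
arr[1]=25 <= 28: swap with position 1, array becomes [5, 25, 34, 10, 27, 26, 6, 6, 28]
arr[2]=34 > 28: no swap
arr[3]=10 <= 28: swap with position 2, array becomes [5, 25, 10, 34, 27, 26, 6, 6, 28]
arr[4]=27 <= 28: swap with position 3, array becomes [5, 25, 10, 27, 34, 26, 6, 6, 28]
arr[5]=26 <= 28: swap with position 4, array becomes [5, 25, 10, 27, 26, 34, 6, 6, 28]
arr[6]=6 <= 28: swap with position 5, array becomes [5, 25, 10, 27, 26, 6, 34, 6, 28]
arr[7]=6 <= 28: swap with position 6, array becomes [5, 25, 10, 27, 26, 6, 6, 34, 28]

Place pivot at position 7: [5, 25, 10, 27, 26, 6, 6, 28, 34]
Pivot position: 7

After partitioning with pivot 28, the array becomes [5, 25, 10, 27, 26, 6, 6, 28, 34]. The pivot is placed at index 7. All elements to the left of the pivot are <= 28, and all elements to the right are > 28.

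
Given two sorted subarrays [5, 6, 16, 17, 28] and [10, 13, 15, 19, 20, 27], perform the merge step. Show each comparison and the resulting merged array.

Merging process:

Compare 5 vs 10: take 5 from left. Merged: [5]
Compare 6 vs 10: take 6 from left. Merged: [5, 6]
Compare 16 vs 10: take 10 from right. Merged: [5, 6, 10]
Compare 16 vs 13: take 13 from right. Merged: [5, 6, 10, 13]
Compare 16 vs 15: take 15 from right. Merged: [5, 6, 10, 13, 15]
Compare 16 vs 19: take 16 from left. Merged: [5, 6, 10, 13, 15, 16]
Compare 17 vs 19: take 17 from left. Merged: [5, 6, 10, 13, 15, 16, 17]
Compare 28 vs 19: take 19 from right. Merged: [5, 6, 10, 13, 15, 16, 17, 19]
Compare 28 vs 20: take 20 from right. Merged: [5, 6, 10, 13, 15, 16, 17, 19, 20]
Compare 28 vs 27: take 27 from right. Merged: [5, 6, 10, 13, 15, 16, 17, 19, 20, 27]
Append remaining from left: [28]. Merged: [5, 6, 10, 13, 15, 16, 17, 19, 20, 27, 28]

Final merged array: [5, 6, 10, 13, 15, 16, 17, 19, 20, 27, 28]
Total comparisons: 10

The merged array is [5, 6, 10, 13, 15, 16, 17, 19, 20, 27, 28], requiring 10 comparisons. The merge step runs in O(n) time where n is the total number of elements.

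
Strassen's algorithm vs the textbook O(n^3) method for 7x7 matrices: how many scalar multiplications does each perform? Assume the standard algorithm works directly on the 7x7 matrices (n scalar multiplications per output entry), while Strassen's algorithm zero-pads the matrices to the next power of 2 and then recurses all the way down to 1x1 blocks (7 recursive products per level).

Matrix multiplication for 7x7 matrices:

Strassen's algorithm requires power-of-2 dimensions. Pad 7x7 to 8x8 (next power of 2).

Standard algorithm: 7^3 = 343 multiplications
Strassen's algorithm: 7^(log2(8)) = 7^3 = 343 multiplications
Savings: 343 - 343 = 0 multiplications

Standard: 343 multiplications (7^3). Strassen: 343 multiplications (7^3, after padding to 8x8). Strassen reduces 8 recursive multiplications to 7 at each level.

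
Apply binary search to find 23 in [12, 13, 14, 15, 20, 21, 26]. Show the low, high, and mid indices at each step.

Binary search for 23 in [12, 13, 14, 15, 20, 21, 26]:

lo=0, hi=6, mid=3, arr[mid]=15 -> 15 < 23, search right half
lo=4, hi=6, mid=5, arr[mid]=21 -> 21 < 23, search right half
lo=6, hi=6, mid=6, arr[mid]=26 -> 26 > 23, search left half
lo=6 > hi=5, target 23 not found

Binary search determines that 23 is not in the array after 3 comparisons. The search space was exhausted without finding the target.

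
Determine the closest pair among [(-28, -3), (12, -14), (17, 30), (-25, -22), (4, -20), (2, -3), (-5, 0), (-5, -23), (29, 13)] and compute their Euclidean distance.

Computing all pairwise distances among 9 points:

d((-28, -3), (12, -14)) = 41.4849
d((-28, -3), (17, 30)) = 55.8032
d((-28, -3), (-25, -22)) = 19.2354
d((-28, -3), (4, -20)) = 36.2353
d((-28, -3), (2, -3)) = 30.0
d((-28, -3), (-5, 0)) = 23.1948
d((-28, -3), (-5, -23)) = 30.4795
d((-28, -3), (29, 13)) = 59.203
d((12, -14), (17, 30)) = 44.2832
d((12, -14), (-25, -22)) = 37.855
d((12, -14), (4, -20)) = 10.0
d((12, -14), (2, -3)) = 14.8661
d((12, -14), (-5, 0)) = 22.0227
d((12, -14), (-5, -23)) = 19.2354
d((12, -14), (29, 13)) = 31.9061
d((17, 30), (-25, -22)) = 66.8431
d((17, 30), (4, -20)) = 51.6624
d((17, 30), (2, -3)) = 36.2491
d((17, 30), (-5, 0)) = 37.2022
d((17, 30), (-5, -23)) = 57.3847
d((17, 30), (29, 13)) = 20.8087
d((-25, -22), (4, -20)) = 29.0689
d((-25, -22), (2, -3)) = 33.0151
d((-25, -22), (-5, 0)) = 29.7321
d((-25, -22), (-5, -23)) = 20.025
d((-25, -22), (29, 13)) = 64.3506
d((4, -20), (2, -3)) = 17.1172
d((4, -20), (-5, 0)) = 21.9317
d((4, -20), (-5, -23)) = 9.4868
d((4, -20), (29, 13)) = 41.4005
d((2, -3), (-5, 0)) = 7.6158 <-- minimum
d((2, -3), (-5, -23)) = 21.1896
d((2, -3), (29, 13)) = 31.3847
d((-5, 0), (-5, -23)) = 23.0
d((-5, 0), (29, 13)) = 36.4005
d((-5, -23), (29, 13)) = 49.5177

Closest pair: (2, -3) and (-5, 0) with distance 7.6158

The closest pair is (2, -3) and (-5, 0) with Euclidean distance 7.6158. For 9 points, brute-force pairwise comparison is shown above. For large n, the divide-and-conquer algorithm (sort by x, recurse on halves, check the dividing strip) achieves O(n log n).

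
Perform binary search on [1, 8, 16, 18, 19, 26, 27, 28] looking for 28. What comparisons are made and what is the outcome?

Binary search for 28 in [1, 8, 16, 18, 19, 26, 27, 28]:

lo=0, hi=7, mid=3, arr[mid]=18 -> 18 < 28, search right half
lo=4, hi=7, mid=5, arr[mid]=26 -> 26 < 28, search right half
lo=6, hi=7, mid=6, arr[mid]=27 -> 27 < 28, search right half
lo=7, hi=7, mid=7, arr[mid]=28 -> Found target at index 7!

Binary search finds 28 at index 7 after 4 comparisons. The search repeatedly halves the search space by comparing with the middle element.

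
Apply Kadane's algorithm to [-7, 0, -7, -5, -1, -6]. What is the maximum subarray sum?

Using Kadane's algorithm on [-7, 0, -7, -5, -1, -6]:

Scanning through the array:
Position 1 (value 0): max_ending_here = 0, max_so_far = 0
Position 2 (value -7): max_ending_here = -7, max_so_far = 0
Position 3 (value -5): max_ending_here = -5, max_so_far = 0
Position 4 (value -1): max_ending_here = -1, max_so_far = 0
Position 5 (value -6): max_ending_here = -6, max_so_far = 0

Maximum subarray: [0]
Maximum sum: 0

The maximum subarray is [0] with sum 0. This subarray runs from index 1 to index 1.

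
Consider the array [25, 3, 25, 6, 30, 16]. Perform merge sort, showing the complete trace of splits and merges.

Merge sort trace:

Split: [25, 3, 25, 6, 30, 16] -> [25, 3, 25] and [6, 30, 16]
  Split: [25, 3, 25] -> [25] and [3, 25]
    Split: [3, 25] -> [3] and [25]
    Merge: [3] + [25] -> [3, 25]
  Merge: [25] + [3, 25] -> [3, 25, 25]
  Split: [6, 30, 16] -> [6] and [30, 16]
    Split: [30, 16] -> [30] and [16]
    Merge: [30] + [16] -> [16, 30]
  Merge: [6] + [16, 30] -> [6, 16, 30]
Merge: [3, 25, 25] + [6, 16, 30] -> [3, 6, 16, 25, 25, 30]

Final sorted array: [3, 6, 16, 25, 25, 30]

The merge sort proceeds by recursively splitting the array and merging sorted halves.
After all merges, the sorted array is [3, 6, 16, 25, 25, 30].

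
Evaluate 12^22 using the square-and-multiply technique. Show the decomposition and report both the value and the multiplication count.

Computing 12^22 by squaring (build up from 12^1; each line after the first costs one multiplication):

12^1 = 12
12^2 = (12^1)^2 = 12^2 = 144
12^4 = (12^2)^2 = 144^2 = 20736
12^5 = 12 * 12^4 = 12 * 20736 = 248832
12^10 = (12^5)^2 = 248832^2 = 61917364224
12^11 = 12 * 12^10 = 12 * 61917364224 = 743008370688
12^22 = (12^11)^2 = 743008370688^2 = 552061438912436417593344

Result: 552061438912436417593344
Multiplications needed: 6 (6 lines after 12^1)

12^22 = 552061438912436417593344. Using exponentiation by squaring, this requires 6 multiplications. The key idea: if the exponent is even, square the half-power; if odd, multiply by the base once.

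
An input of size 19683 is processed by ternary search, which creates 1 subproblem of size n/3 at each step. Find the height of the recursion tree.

For divide and conquer with division factor 3:

Problem sizes at each level:
Level 0: 19683
Level 1: 6561
Level 2: 2187
Level 3: 729
Level 4: 243
Level 5: 81
Level 6: 27
Level 7: 9
Level 8: 3
Level 9: 1

The root is level 0 and the size-1 base case is level 9 (the tree spans levels 0 through 9, i.e. 10 levels counting the root), so the depth is the number of divisions: log_3(19683) = 9

The recursion tree depth is log_3(19683) = 9. At each level, the problem size is divided by 3, so it takes 9 divisions to reduce to a base case of size 1. The algorithm makes 1 recursive call at each level.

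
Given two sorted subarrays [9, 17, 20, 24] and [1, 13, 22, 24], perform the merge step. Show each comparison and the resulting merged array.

Merging process:

Compare 9 vs 1: take 1 from right. Merged: [1]
Compare 9 vs 13: take 9 from left. Merged: [1, 9]
Compare 17 vs 13: take 13 from right. Merged: [1, 9, 13]
Compare 17 vs 22: take 17 from left. Merged: [1, 9, 13, 17]
Compare 20 vs 22: take 20 from left. Merged: [1, 9, 13, 17, 20]
Compare 24 vs 22: take 22 from right. Merged: [1, 9, 13, 17, 20, 22]
Compare 24 vs 24: take 24 from left. Merged: [1, 9, 13, 17, 20, 22, 24]
Append remaining from right: [24]. Merged: [1, 9, 13, 17, 20, 22, 24, 24]

Final merged array: [1, 9, 13, 17, 20, 22, 24, 24]
Total comparisons: 7

The merged array is [1, 9, 13, 17, 20, 22, 24, 24], requiring 7 comparisons. The merge step runs in O(n) time where n is the total number of elements.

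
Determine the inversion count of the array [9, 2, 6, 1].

Finding inversions in [9, 2, 6, 1]:

(0, 1): arr[0]=9 > arr[1]=2
(0, 2): arr[0]=9 > arr[2]=6
(0, 3): arr[0]=9 > arr[3]=1
(1, 3): arr[1]=2 > arr[3]=1
(2, 3): arr[2]=6 > arr[3]=1

Total inversions: 5

The array has 5 inversion(s): (0,1), (0,2), (0,3), (1,3), (2,3). Each pair (i,j) satisfies i < j and arr[i] > arr[j].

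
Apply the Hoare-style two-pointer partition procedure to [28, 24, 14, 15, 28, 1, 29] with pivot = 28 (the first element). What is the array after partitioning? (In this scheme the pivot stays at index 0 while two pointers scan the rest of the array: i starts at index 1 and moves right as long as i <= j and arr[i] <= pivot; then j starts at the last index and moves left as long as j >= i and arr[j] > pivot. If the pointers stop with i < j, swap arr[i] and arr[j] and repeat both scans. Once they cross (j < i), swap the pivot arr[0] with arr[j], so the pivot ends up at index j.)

Hoare-style two-pointer partition with pivot = 28:

Initial array: [28, 24, 14, 15, 28, 1, 29]

Pointers start at i = 1, j = 6.
i ends at 6, j ends at 5: the pointers have crossed (j < i), so scanning stops.

Swap pivot arr[0] with arr[5] to place pivot at position 5: [1, 24, 14, 15, 28, 28, 29]
Pivot position: 5

After partitioning with pivot 28, the array becomes [1, 24, 14, 15, 28, 28, 29]. The pivot is placed at index 5. All elements to the left of the pivot are <= 28, and all elements to the right are > 28.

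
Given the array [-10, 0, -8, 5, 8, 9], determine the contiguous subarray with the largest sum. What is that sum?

Using Kadane's algorithm on [-10, 0, -8, 5, 8, 9]:

Scanning through the array:
Position 1 (value 0): max_ending_here = 0, max_so_far = 0
Position 2 (value -8): max_ending_here = -8, max_so_far = 0
Position 3 (value 5): max_ending_here = 5, max_so_far = 5
Position 4 (value 8): max_ending_here = 13, max_so_far = 13
Position 5 (value 9): max_ending_here = 22, max_so_far = 22

Maximum subarray: [5, 8, 9]
Maximum sum: 22

The maximum subarray is [5, 8, 9] with sum 22. This subarray runs from index 3 to index 5.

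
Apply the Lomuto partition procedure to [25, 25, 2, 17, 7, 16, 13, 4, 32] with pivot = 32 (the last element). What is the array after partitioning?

Lomuto partition with pivot = 32:

Initial array: [25, 25, 2, 17, 7, 16, 13, 4, 32]

arr[0]=25 <= 32: swap with position 0, array becomes [25, 25, 2, 17, 7, 16, 13, 4, 32]
arr[1]=25 <= 32: swap with position 1, array becomes [25, 25, 2, 17, 7, 16, 13, 4, 32]
arr[2]=2 <= 32: swap with position 2, array becomes [25, 25, 2, 17, 7, 16, 13, 4, 32]
arr[3]=17 <= 32: swap with position 3, array becomes [25, 25, 2, 17, 7, 16, 13, 4, 32]
arr[4]=7 <= 32: swap with position 4, array becomes [25, 25, 2, 17, 7, 16, 13, 4, 32]
arr[5]=16 <= 32: swap with position 5, array becomes [25, 25, 2, 17, 7, 16, 13, 4, 32]
arr[6]=13 <= 32: swap with position 6, array becomes [25, 25, 2, 17, 7, 16, 13, 4, 32]
arr[7]=4 <= 32: swap with position 7, array becomes [25, 25, 2, 17, 7, 16, 13, 4, 32]

Place pivot at position 8: [25, 25, 2, 17, 7, 16, 13, 4, 32]
Pivot position: 8

After partitioning with pivot 32, the array becomes [25, 25, 2, 17, 7, 16, 13, 4, 32]. The pivot is placed at index 8. All elements to the left of the pivot are <= 32, and all elements to the right are > 32.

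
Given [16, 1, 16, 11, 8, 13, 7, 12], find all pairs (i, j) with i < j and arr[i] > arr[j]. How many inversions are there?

Finding inversions in [16, 1, 16, 11, 8, 13, 7, 12]:

(0, 1): arr[0]=16 > arr[1]=1
(0, 3): arr[0]=16 > arr[3]=11
(0, 4): arr[0]=16 > arr[4]=8
(0, 5): arr[0]=16 > arr[5]=13
(0, 6): arr[0]=16 > arr[6]=7
(0, 7): arr[0]=16 > arr[7]=12
(2, 3): arr[2]=16 > arr[3]=11
(2, 4): arr[2]=16 > arr[4]=8
(2, 5): arr[2]=16 > arr[5]=13
(2, 6): arr[2]=16 > arr[6]=7
(2, 7): arr[2]=16 > arr[7]=12
(3, 4): arr[3]=11 > arr[4]=8
(3, 6): arr[3]=11 > arr[6]=7
(4, 6): arr[4]=8 > arr[6]=7
(5, 6): arr[5]=13 > arr[6]=7
(5, 7): arr[5]=13 > arr[7]=12

Total inversions: 16

The array has 16 inversion(s): (0,1), (0,3), (0,4), (0,5), (0,6), (0,7), (2,3), (2,4), (2,5), (2,6), (2,7), (3,4), (3,6), (4,6), (5,6), (5,7). Each pair (i,j) satisfies i < j and arr[i] > arr[j].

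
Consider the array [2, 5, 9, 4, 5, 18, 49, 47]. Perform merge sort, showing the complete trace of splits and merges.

Merge sort trace:

Split: [2, 5, 9, 4, 5, 18, 49, 47] -> [2, 5, 9, 4] and [5, 18, 49, 47]
  Split: [2, 5, 9, 4] -> [2, 5] and [9, 4]
    Split: [2, 5] -> [2] and [5]
    Merge: [2] + [5] -> [2, 5]
    Split: [9, 4] -> [9] and [4]
    Merge: [9] + [4] -> [4, 9]
  Merge: [2, 5] + [4, 9] -> [2, 4, 5, 9]
  Split: [5, 18, 49, 47] -> [5, 18] and [49, 47]
    Split: [5, 18] -> [5] and [18]
    Merge: [5] + [18] -> [5, 18]
    Split: [49, 47] -> [49] and [47]
    Merge: [49] + [47] -> [47, 49]
  Merge: [5, 18] + [47, 49] -> [5, 18, 47, 49]
Merge: [2, 4, 5, 9] + [5, 18, 47, 49] -> [2, 4, 5, 5, 9, 18, 47, 49]

Final sorted array: [2, 4, 5, 5, 9, 18, 47, 49]

The merge sort proceeds by recursively splitting the array and merging sorted halves.
After all merges, the sorted array is [2, 4, 5, 5, 9, 18, 47, 49].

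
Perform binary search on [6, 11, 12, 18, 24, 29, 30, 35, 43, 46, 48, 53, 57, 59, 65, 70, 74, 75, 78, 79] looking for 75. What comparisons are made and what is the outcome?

Binary search for 75 in [6, 11, 12, 18, 24, 29, 30, 35, 43, 46, 48, 53, 57, 59, 65, 70, 74, 75, 78, 79]:

lo=0, hi=19, mid=9, arr[mid]=46 -> 46 < 75, search right half
lo=10, hi=19, mid=14, arr[mid]=65 -> 65 < 75, search right half
lo=15, hi=19, mid=17, arr[mid]=75 -> Found target at index 17!

Binary search finds 75 at index 17 after 3 comparisons. The search repeatedly halves the search space by comparing with the middle element.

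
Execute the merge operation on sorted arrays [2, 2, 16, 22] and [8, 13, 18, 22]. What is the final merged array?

Merging process:

Compare 2 vs 8: take 2 from left. Merged: [2]
Compare 2 vs 8: take 2 from left. Merged: [2, 2]
Compare 16 vs 8: take 8 from right. Merged: [2, 2, 8]
Compare 16 vs 13: take 13 from right. Merged: [2, 2, 8, 13]
Compare 16 vs 18: take 16 from left. Merged: [2, 2, 8, 13, 16]
Compare 22 vs 18: take 18 from right. Merged: [2, 2, 8, 13, 16, 18]
Compare 22 vs 22: take 22 from left. Merged: [2, 2, 8, 13, 16, 18, 22]
Append remaining from right: [22]. Merged: [2, 2, 8, 13, 16, 18, 22, 22]

Final merged array: [2, 2, 8, 13, 16, 18, 22, 22]
Total comparisons: 7

The merged array is [2, 2, 8, 13, 16, 18, 22, 22], requiring 7 comparisons. The merge step runs in O(n) time where n is the total number of elements.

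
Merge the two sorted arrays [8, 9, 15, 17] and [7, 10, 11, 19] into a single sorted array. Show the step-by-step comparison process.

Merging process:

Compare 8 vs 7: take 7 from right. Merged: [7]
Compare 8 vs 10: take 8 from left. Merged: [7, 8]
Compare 9 vs 10: take 9 from left. Merged: [7, 8, 9]
Compare 15 vs 10: take 10 from right. Merged: [7, 8, 9, 10]
Compare 15 vs 11: take 11 from right. Merged: [7, 8, 9, 10, 11]
Compare 15 vs 19: take 15 from left. Merged: [7, 8, 9, 10, 11, 15]
Compare 17 vs 19: take 17 from left. Merged: [7, 8, 9, 10, 11, 15, 17]
Append remaining from right: [19]. Merged: [7, 8, 9, 10, 11, 15, 17, 19]

Final merged array: [7, 8, 9, 10, 11, 15, 17, 19]
Total comparisons: 7

The merged array is [7, 8, 9, 10, 11, 15, 17, 19], requiring 7 comparisons. The merge step runs in O(n) time where n is the total number of elements.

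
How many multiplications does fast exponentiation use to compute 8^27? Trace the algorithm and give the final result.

Computing 8^27 by squaring (build up from 8^1; each line after the first costs one multiplication):

8^1 = 8
8^2 = (8^1)^2 = 8^2 = 64
8^3 = 8 * 8^2 = 8 * 64 = 512
8^6 = (8^3)^2 = 512^2 = 262144
8^12 = (8^6)^2 = 262144^2 = 68719476736
8^13 = 8 * 8^12 = 8 * 68719476736 = 549755813888
8^26 = (8^13)^2 = 549755813888^2 = 302231454903657293676544
8^27 = 8 * 8^26 = 8 * 302231454903657293676544 = 2417851639229258349412352

Result: 2417851639229258349412352
Multiplications needed: 7 (7 lines after 8^1)

8^27 = 2417851639229258349412352. Using exponentiation by squaring, this requires 7 multiplications. The key idea: if the exponent is even, square the half-power; if odd, multiply by the base once.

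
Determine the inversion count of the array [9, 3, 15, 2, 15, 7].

Finding inversions in [9, 3, 15, 2, 15, 7]:

(0, 1): arr[0]=9 > arr[1]=3
(0, 3): arr[0]=9 > arr[3]=2
(0, 5): arr[0]=9 > arr[5]=7
(1, 3): arr[1]=3 > arr[3]=2
(2, 3): arr[2]=15 > arr[3]=2
(2, 5): arr[2]=15 > arr[5]=7
(4, 5): arr[4]=15 > arr[5]=7

Total inversions: 7

The array has 7 inversion(s): (0,1), (0,3), (0,5), (1,3), (2,3), (2,5), (4,5). Each pair (i,j) satisfies i < j and arr[i] > arr[j].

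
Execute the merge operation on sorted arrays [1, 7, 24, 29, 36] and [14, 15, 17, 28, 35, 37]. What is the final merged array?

Merging process:

Compare 1 vs 14: take 1 from left. Merged: [1]
Compare 7 vs 14: take 7 from left. Merged: [1, 7]
Compare 24 vs 14: take 14 from right. Merged: [1, 7, 14]
Compare 24 vs 15: take 15 from right. Merged: [1, 7, 14, 15]
Compare 24 vs 17: take 17 from right. Merged: [1, 7, 14, 15, 17]
Compare 24 vs 28: take 24 from left. Merged: [1, 7, 14, 15, 17, 24]
Compare 29 vs 28: take 28 from right. Merged: [1, 7, 14, 15, 17, 24, 28]
Compare 29 vs 35: take 29 from left. Merged: [1, 7, 14, 15, 17, 24, 28, 29]
Compare 36 vs 35: take 35 from right. Merged: [1, 7, 14, 15, 17, 24, 28, 29, 35]
Compare 36 vs 37: take 36 from left. Merged: [1, 7, 14, 15, 17, 24, 28, 29, 35, 36]
Append remaining from right: [37]. Merged: [1, 7, 14, 15, 17, 24, 28, 29, 35, 36, 37]

Final merged array: [1, 7, 14, 15, 17, 24, 28, 29, 35, 36, 37]
Total comparisons: 10

The merged array is [1, 7, 14, 15, 17, 24, 28, 29, 35, 36, 37], requiring 10 comparisons. The merge step runs in O(n) time where n is the total number of elements.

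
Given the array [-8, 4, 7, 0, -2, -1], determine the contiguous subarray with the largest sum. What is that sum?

Using Kadane's algorithm on [-8, 4, 7, 0, -2, -1]:

Scanning through the array:
Position 1 (value 4): max_ending_here = 4, max_so_far = 4
Position 2 (value 7): max_ending_here = 11, max_so_far = 11
Position 3 (value 0): max_ending_here = 11, max_so_far = 11
Position 4 (value -2): max_ending_here = 9, max_so_far = 11
Position 5 (value -1): max_ending_here = 8, max_so_far = 11

Maximum subarray: [4, 7]
Maximum sum: 11

The maximum subarray is [4, 7] with sum 11. This subarray runs from index 1 to index 2.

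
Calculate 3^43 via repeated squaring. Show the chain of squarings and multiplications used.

Computing 3^43 by squaring (build up from 3^1; each line after the first costs one multiplication):

3^1 = 3
3^2 = (3^1)^2 = 3^2 = 9
3^4 = (3^2)^2 = 9^2 = 81
3^5 = 3 * 3^4 = 3 * 81 = 243
3^10 = (3^5)^2 = 243^2 = 59049
3^20 = (3^10)^2 = 59049^2 = 3486784401
3^21 = 3 * 3^20 = 3 * 3486784401 = 10460353203
3^42 = (3^21)^2 = 10460353203^2 = 109418989131512359209
3^43 = 3 * 3^42 = 3 * 109418989131512359209 = 328256967394537077627

Result: 328256967394537077627
Multiplications needed: 8 (8 lines after 3^1)

3^43 = 328256967394537077627. Using exponentiation by squaring, this requires 8 multiplications. The key idea: if the exponent is even, square the half-power; if odd, multiply by the base once.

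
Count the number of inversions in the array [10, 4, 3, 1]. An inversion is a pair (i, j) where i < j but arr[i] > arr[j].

Finding inversions in [10, 4, 3, 1]:

(0, 1): arr[0]=10 > arr[1]=4
(0, 2): arr[0]=10 > arr[2]=3
(0, 3): arr[0]=10 > arr[3]=1
(1, 2): arr[1]=4 > arr[2]=3
(1, 3): arr[1]=4 > arr[3]=1
(2, 3): arr[2]=3 > arr[3]=1

Total inversions: 6

The array has 6 inversion(s): (0,1), (0,2), (0,3), (1,2), (1,3), (2,3). Each pair (i,j) satisfies i < j and arr[i] > arr[j].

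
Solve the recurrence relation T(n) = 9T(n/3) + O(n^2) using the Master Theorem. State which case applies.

Master Theorem for T(n) = 9T(n/3) + O(n^2):

a = 9, b = 3, c = 2
log_b(a) = log_3(9) = 2.0000

Case 2: c = 2 = log_3(9) = 2.0000
T(n) = O(n^2 log n) = O(n^2 log n)

For T(n) = 9T(n/3) + O(n^2): log_3(9) = 2.0000. This is Case 2 of the Master Theorem (c = log_b(a), equal work at all levels), giving O(n^2 log n).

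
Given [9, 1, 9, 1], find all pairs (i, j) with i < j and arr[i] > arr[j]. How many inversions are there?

Finding inversions in [9, 1, 9, 1]:

(0, 1): arr[0]=9 > arr[1]=1
(0, 3): arr[0]=9 > arr[3]=1
(2, 3): arr[2]=9 > arr[3]=1

Total inversions: 3

The array has 3 inversion(s): (0,1), (0,3), (2,3). Each pair (i,j) satisfies i < j and arr[i] > arr[j].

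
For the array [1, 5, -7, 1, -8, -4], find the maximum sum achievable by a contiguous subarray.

Using Kadane's algorithm on [1, 5, -7, 1, -8, -4]:

Scanning through the array:
Position 1 (value 5): max_ending_here = 6, max_so_far = 6
Position 2 (value -7): max_ending_here = -1, max_so_far = 6
Position 3 (value 1): max_ending_here = 1, max_so_far = 6
Position 4 (value -8): max_ending_here = -7, max_so_far = 6
Position 5 (value -4): max_ending_here = -4, max_so_far = 6

Maximum subarray: [1, 5]
Maximum sum: 6

The maximum subarray is [1, 5] with sum 6. This subarray runs from index 0 to index 1.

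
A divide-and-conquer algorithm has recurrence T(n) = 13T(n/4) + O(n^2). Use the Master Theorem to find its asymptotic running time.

Master Theorem for T(n) = 13T(n/4) + O(n^2):

a = 13, b = 4, c = 2
log_b(a) = log_4(13) = 1.8502

Case 3: c = 2 > log_4(13) = 1.8502
T(n) = O(n^2) = O(n^2)

For T(n) = 13T(n/4) + O(n^2): log_4(13) = 1.8502. This is Case 3 of the Master Theorem (c > log_b(a), work dominated by root), giving O(n^2).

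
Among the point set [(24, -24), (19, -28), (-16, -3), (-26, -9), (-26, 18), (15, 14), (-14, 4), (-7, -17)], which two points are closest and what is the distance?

Computing all pairwise distances among 8 points:

d((24, -24), (19, -28)) = 6.4031 <-- minimum
d((24, -24), (-16, -3)) = 45.1774
d((24, -24), (-26, -9)) = 52.2015
d((24, -24), (-26, 18)) = 65.2993
d((24, -24), (15, 14)) = 39.0512
d((24, -24), (-14, 4)) = 47.2017
d((24, -24), (-7, -17)) = 31.7805
d((19, -28), (-16, -3)) = 43.0116
d((19, -28), (-26, -9)) = 48.8467
d((19, -28), (-26, 18)) = 64.3506
d((19, -28), (15, 14)) = 42.19
d((19, -28), (-14, 4)) = 45.9674
d((19, -28), (-7, -17)) = 28.2312
d((-16, -3), (-26, -9)) = 11.6619
d((-16, -3), (-26, 18)) = 23.2594
d((-16, -3), (15, 14)) = 35.3553
d((-16, -3), (-14, 4)) = 7.2801
d((-16, -3), (-7, -17)) = 16.6433
d((-26, -9), (-26, 18)) = 27.0
d((-26, -9), (15, 14)) = 47.0106
d((-26, -9), (-14, 4)) = 17.6918
d((-26, -9), (-7, -17)) = 20.6155
d((-26, 18), (15, 14)) = 41.1947
d((-26, 18), (-14, 4)) = 18.4391
d((-26, 18), (-7, -17)) = 39.8246
d((15, 14), (-14, 4)) = 30.6757
d((15, 14), (-7, -17)) = 38.0132
d((-14, 4), (-7, -17)) = 22.1359

Closest pair: (24, -24) and (19, -28) with distance 6.4031

The closest pair is (24, -24) and (19, -28) with Euclidean distance 6.4031. For 8 points, brute-force pairwise comparison is shown above. For large n, the divide-and-conquer algorithm (sort by x, recurse on halves, check the dividing strip) achieves O(n log n).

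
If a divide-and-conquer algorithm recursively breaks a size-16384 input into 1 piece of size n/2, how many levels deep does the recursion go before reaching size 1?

For divide and conquer with division factor 2:

Problem sizes at each level:
Level 0: 16384
Level 1: 8192
Level 2: 4096
Level 3: 2048
Level 4: 1024
Level 5: 512
Level 6: 256
Level 7: 128
Level 8: 64
Level 9: 32
Level 10: 16
Level 11: 8
Level 12: 4
Level 13: 2
Level 14: 1

The root is level 0 and the size-1 base case is level 14 (the tree spans levels 0 through 14, i.e. 15 levels counting the root), so the depth is the number of divisions: log_2(16384) = 14

The recursion tree depth is log_2(16384) = 14. At each level, the problem size is divided by 2, so it takes 14 divisions to reduce to a base case of size 1. The algorithm makes 1 recursive call at each level.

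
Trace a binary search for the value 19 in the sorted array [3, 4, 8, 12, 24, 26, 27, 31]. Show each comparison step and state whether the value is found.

Binary search for 19 in [3, 4, 8, 12, 24, 26, 27, 31]:

lo=0, hi=7, mid=3, arr[mid]=12 -> 12 < 19, search right half
lo=4, hi=7, mid=5, arr[mid]=26 -> 26 > 19, search left half
lo=4, hi=4, mid=4, arr[mid]=24 -> 24 > 19, search left half
lo=4 > hi=3, target 19 not found

Binary search determines that 19 is not in the array after 3 comparisons. The search space was exhausted without finding the target.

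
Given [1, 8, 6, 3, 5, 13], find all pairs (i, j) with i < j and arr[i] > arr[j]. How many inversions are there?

Finding inversions in [1, 8, 6, 3, 5, 13]:

(1, 2): arr[1]=8 > arr[2]=6
(1, 3): arr[1]=8 > arr[3]=3
(1, 4): arr[1]=8 > arr[4]=5
(2, 3): arr[2]=6 > arr[3]=3
(2, 4): arr[2]=6 > arr[4]=5

Total inversions: 5

The array has 5 inversion(s): (1,2), (1,3), (1,4), (2,3), (2,4). Each pair (i,j) satisfies i < j and arr[i] > arr[j].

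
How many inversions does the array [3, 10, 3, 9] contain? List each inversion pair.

Finding inversions in [3, 10, 3, 9]:

(1, 2): arr[1]=10 > arr[2]=3
(1, 3): arr[1]=10 > arr[3]=9

Total inversions: 2

The array has 2 inversion(s): (1,2), (1,3). Each pair (i,j) satisfies i < j and arr[i] > arr[j].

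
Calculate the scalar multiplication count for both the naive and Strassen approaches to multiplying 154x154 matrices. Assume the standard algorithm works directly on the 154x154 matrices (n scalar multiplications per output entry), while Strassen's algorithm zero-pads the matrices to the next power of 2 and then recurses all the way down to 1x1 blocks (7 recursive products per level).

Matrix multiplication for 154x154 matrices:

Strassen's algorithm requires power-of-2 dimensions. Pad 154x154 to 256x256 (next power of 2).

Standard algorithm: 154^3 = 3652264 multiplications
Strassen's algorithm: 7^(log2(256)) = 7^8 = 5764801 multiplications
Difference: 3652264 - 5764801 = -2112537 (Strassen uses MORE here due to padding overhead — for small or just-over-power-of-2 n, padding can outweigh the per-level savings)

Standard: 3652264 multiplications (154^3). Strassen: 5764801 multiplications (7^8, after padding to 256x256). Strassen reduces 8 recursive multiplications to 7 at each level.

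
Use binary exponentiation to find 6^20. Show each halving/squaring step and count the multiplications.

Computing 6^20 by squaring (build up from 6^1; each line after the first costs one multiplication):

6^1 = 6
6^2 = (6^1)^2 = 6^2 = 36
6^4 = (6^2)^2 = 36^2 = 1296
6^5 = 6 * 6^4 = 6 * 1296 = 7776
6^10 = (6^5)^2 = 7776^2 = 60466176
6^20 = (6^10)^2 = 60466176^2 = 3656158440062976

Result: 3656158440062976
Multiplications needed: 5 (5 lines after 6^1)

6^20 = 3656158440062976. Using exponentiation by squaring, this requires 5 multiplications. The key idea: if the exponent is even, square the half-power; if odd, multiply by the base once.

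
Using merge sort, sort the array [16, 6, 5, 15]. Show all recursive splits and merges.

Merge sort trace:

Split: [16, 6, 5, 15] -> [16, 6] and [5, 15]
  Split: [16, 6] -> [16] and [6]
  Merge: [16] + [6] -> [6, 16]
  Split: [5, 15] -> [5] and [15]
  Merge: [5] + [15] -> [5, 15]
Merge: [6, 16] + [5, 15] -> [5, 6, 15, 16]

Final sorted array: [5, 6, 15, 16]

The merge sort proceeds by recursively splitting the array and merging sorted halves.
After all merges, the sorted array is [5, 6, 15, 16].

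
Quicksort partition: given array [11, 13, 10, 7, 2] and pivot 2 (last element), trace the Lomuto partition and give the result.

Lomuto partition with pivot = 2:

Initial array: [11, 13, 10, 7, 2]

arr[0]=11 > 2: no swap
arr[1]=13 > 2: no swap
arr[2]=10 > 2: no swap
arr[3]=7 > 2: no swap

Place pivot at position 0: [2, 13, 10, 7, 11]
Pivot position: 0

After partitioning with pivot 2, the array becomes [2, 13, 10, 7, 11]. The pivot is placed at index 0. All elements to the left of the pivot are <= 2, and all elements to the right are > 2.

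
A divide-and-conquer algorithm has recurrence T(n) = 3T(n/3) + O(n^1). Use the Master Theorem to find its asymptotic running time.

Master Theorem for T(n) = 3T(n/3) + O(n^1):

a = 3, b = 3, c = 1
log_b(a) = log_3(3) = 1.0000

Case 2: c = 1 = log_3(3) = 1.0000
T(n) = O(n^1 log n) = O(n log n)

For T(n) = 3T(n/3) + O(n^1): log_3(3) = 1.0000. This is Case 2 of the Master Theorem (c = log_b(a), equal work at all levels), giving O(n log n).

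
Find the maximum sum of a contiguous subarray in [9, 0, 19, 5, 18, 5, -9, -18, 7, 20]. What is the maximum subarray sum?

Using Kadane's algorithm on [9, 0, 19, 5, 18, 5, -9, -18, 7, 20]:

Scanning through the array:
Position 1 (value 0): max_ending_here = 9, max_so_far = 9
Position 2 (value 19): max_ending_here = 28, max_so_far = 28
Position 3 (value 5): max_ending_here = 33, max_so_far = 33
Position 4 (value 18): max_ending_here = 51, max_so_far = 51
Position 5 (value 5): max_ending_here = 56, max_so_far = 56
Position 6 (value -9): max_ending_here = 47, max_so_far = 56
Position 7 (value -18): max_ending_here = 29, max_so_far = 56
Position 8 (value 7): max_ending_here = 36, max_so_far = 56
Position 9 (value 20): max_ending_here = 56, max_so_far = 56

Maximum subarray: [9, 0, 19, 5, 18, 5]
Maximum sum: 56

The maximum subarray is [9, 0, 19, 5, 18, 5] with sum 56. This subarray runs from index 0 to index 5.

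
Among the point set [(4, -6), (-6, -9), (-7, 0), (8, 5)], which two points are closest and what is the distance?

Computing all pairwise distances among 4 points:

d((4, -6), (-6, -9)) = 10.4403
d((4, -6), (-7, 0)) = 12.53
d((4, -6), (8, 5)) = 11.7047
d((-6, -9), (-7, 0)) = 9.0554 <-- minimum
d((-6, -9), (8, 5)) = 19.799
d((-7, 0), (8, 5)) = 15.8114

Closest pair: (-6, -9) and (-7, 0) with distance 9.0554

The closest pair is (-6, -9) and (-7, 0) with Euclidean distance 9.0554. For 4 points, brute-force pairwise comparison is shown above. For large n, the divide-and-conquer algorithm (sort by x, recurse on halves, check the dividing strip) achieves O(n log n).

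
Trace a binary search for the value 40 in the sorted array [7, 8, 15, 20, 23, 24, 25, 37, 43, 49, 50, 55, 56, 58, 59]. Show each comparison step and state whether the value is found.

Binary search for 40 in [7, 8, 15, 20, 23, 24, 25, 37, 43, 49, 50, 55, 56, 58, 59]:

lo=0, hi=14, mid=7, arr[mid]=37 -> 37 < 40, search right half
lo=8, hi=14, mid=11, arr[mid]=55 -> 55 > 40, search left half
lo=8, hi=10, mid=9, arr[mid]=49 -> 49 > 40, search left half
lo=8, hi=8, mid=8, arr[mid]=43 -> 43 > 40, search left half
lo=8 > hi=7, target 40 not found

Binary search determines that 40 is not in the array after 4 comparisons. The search space was exhausted without finding the target.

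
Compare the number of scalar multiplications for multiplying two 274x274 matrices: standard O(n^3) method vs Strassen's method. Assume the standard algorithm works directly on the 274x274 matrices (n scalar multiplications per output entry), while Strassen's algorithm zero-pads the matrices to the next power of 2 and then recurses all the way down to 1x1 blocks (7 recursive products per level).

Matrix multiplication for 274x274 matrices:

Strassen's algorithm requires power-of-2 dimensions. Pad 274x274 to 512x512 (next power of 2).

Standard algorithm: 274^3 = 20570824 multiplications
Strassen's algorithm: 7^(log2(512)) = 7^9 = 40353607 multiplications
Difference: 20570824 - 40353607 = -19782783 (Strassen uses MORE here due to padding overhead — for small or just-over-power-of-2 n, padding can outweigh the per-level savings)

Standard: 20570824 multiplications (274^3). Strassen: 40353607 multiplications (7^9, after padding to 512x512). Strassen reduces 8 recursive multiplications to 7 at each level.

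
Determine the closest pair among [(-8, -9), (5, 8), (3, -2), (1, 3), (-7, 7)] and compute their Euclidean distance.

Computing all pairwise distances among 5 points:

d((-8, -9), (5, 8)) = 21.4009
d((-8, -9), (3, -2)) = 13.0384
d((-8, -9), (1, 3)) = 15.0
d((-8, -9), (-7, 7)) = 16.0312
d((5, 8), (3, -2)) = 10.198
d((5, 8), (1, 3)) = 6.4031
d((5, 8), (-7, 7)) = 12.0416
d((3, -2), (1, 3)) = 5.3852 <-- minimum
d((3, -2), (-7, 7)) = 13.4536
d((1, 3), (-7, 7)) = 8.9443

Closest pair: (3, -2) and (1, 3) with distance 5.3852

The closest pair is (3, -2) and (1, 3) with Euclidean distance 5.3852. For 5 points, brute-force pairwise comparison is shown above. For large n, the divide-and-conquer algorithm (sort by x, recurse on halves, check the dividing strip) achieves O(n log n).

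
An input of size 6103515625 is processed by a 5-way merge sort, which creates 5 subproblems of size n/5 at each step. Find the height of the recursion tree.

For divide and conquer with division factor 5:

Problem sizes at each level:
Level 0: 6103515625
Level 1: 1220703125
Level 2: 244140625
Level 3: 48828125
Level 4: 9765625
Level 5: 1953125
Level 6: 390625
Level 7: 78125
Level 8: 15625
Level 9: 3125
Level 10: 625
Level 11: 125
Level 12: 25
Level 13: 5
Level 14: 1

The root is level 0 and the size-1 base case is level 14 (the tree spans levels 0 through 14, i.e. 15 levels counting the root), so the depth is the number of divisions: log_5(6103515625) = 14

The recursion tree depth is log_5(6103515625) = 14. At each level, the problem size is divided by 5, so it takes 14 divisions to reduce to a base case of size 1. The algorithm makes 5 recursive calls at each level.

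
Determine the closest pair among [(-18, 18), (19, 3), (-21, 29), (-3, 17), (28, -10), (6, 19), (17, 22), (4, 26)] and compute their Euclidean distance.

Computing all pairwise distances among 8 points:

d((-18, 18), (19, 3)) = 39.9249
d((-18, 18), (-21, 29)) = 11.4018
d((-18, 18), (-3, 17)) = 15.0333
d((-18, 18), (28, -10)) = 53.8516
d((-18, 18), (6, 19)) = 24.0208
d((-18, 18), (17, 22)) = 35.2278
d((-18, 18), (4, 26)) = 23.4094
d((19, 3), (-21, 29)) = 47.7074
d((19, 3), (-3, 17)) = 26.0768
d((19, 3), (28, -10)) = 15.8114
d((19, 3), (6, 19)) = 20.6155
d((19, 3), (17, 22)) = 19.105
d((19, 3), (4, 26)) = 27.4591
d((-21, 29), (-3, 17)) = 21.6333
d((-21, 29), (28, -10)) = 62.6259
d((-21, 29), (6, 19)) = 28.7924
d((-21, 29), (17, 22)) = 38.6394
d((-21, 29), (4, 26)) = 25.1794
d((-3, 17), (28, -10)) = 41.1096
d((-3, 17), (6, 19)) = 9.2195
d((-3, 17), (17, 22)) = 20.6155
d((-3, 17), (4, 26)) = 11.4018
d((28, -10), (6, 19)) = 36.4005
d((28, -10), (17, 22)) = 33.8378
d((28, -10), (4, 26)) = 43.2666
d((6, 19), (17, 22)) = 11.4018
d((6, 19), (4, 26)) = 7.2801 <-- minimum
d((17, 22), (4, 26)) = 13.6015

Closest pair: (6, 19) and (4, 26) with distance 7.2801

The closest pair is (6, 19) and (4, 26) with Euclidean distance 7.2801. For 8 points, brute-force pairwise comparison is shown above. For large n, the divide-and-conquer algorithm (sort by x, recurse on halves, check the dividing strip) achieves O(n log n).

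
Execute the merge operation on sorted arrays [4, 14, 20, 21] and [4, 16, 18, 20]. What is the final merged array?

Merging process:

Compare 4 vs 4: take 4 from left. Merged: [4]
Compare 14 vs 4: take 4 from right. Merged: [4, 4]
Compare 14 vs 16: take 14 from left. Merged: [4, 4, 14]
Compare 20 vs 16: take 16 from right. Merged: [4, 4, 14, 16]
Compare 20 vs 18: take 18 from right. Merged: [4, 4, 14, 16, 18]
Compare 20 vs 20: take 20 from left. Merged: [4, 4, 14, 16, 18, 20]
Compare 21 vs 20: take 20 from right. Merged: [4, 4, 14, 16, 18, 20, 20]
Append remaining from left: [21]. Merged: [4, 4, 14, 16, 18, 20, 20, 21]

Final merged array: [4, 4, 14, 16, 18, 20, 20, 21]
Total comparisons: 7

The merged array is [4, 4, 14, 16, 18, 20, 20, 21], requiring 7 comparisons. The merge step runs in O(n) time where n is the total number of elements.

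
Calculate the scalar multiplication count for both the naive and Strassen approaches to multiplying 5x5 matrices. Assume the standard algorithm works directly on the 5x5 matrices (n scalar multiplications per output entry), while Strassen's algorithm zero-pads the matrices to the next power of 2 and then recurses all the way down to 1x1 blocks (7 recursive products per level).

Matrix multiplication for 5x5 matrices:

Strassen's algorithm requires power-of-2 dimensions. Pad 5x5 to 8x8 (next power of 2).

Standard algorithm: 5^3 = 125 multiplications
Strassen's algorithm: 7^(log2(8)) = 7^3 = 343 multiplications
Difference: 125 - 343 = -218 (Strassen uses MORE here due to padding overhead — for small or just-over-power-of-2 n, padding can outweigh the per-level savings)

Standard: 125 multiplications (5^3). Strassen: 343 multiplications (7^3, after padding to 8x8). Strassen reduces 8 recursive multiplications to 7 at each level.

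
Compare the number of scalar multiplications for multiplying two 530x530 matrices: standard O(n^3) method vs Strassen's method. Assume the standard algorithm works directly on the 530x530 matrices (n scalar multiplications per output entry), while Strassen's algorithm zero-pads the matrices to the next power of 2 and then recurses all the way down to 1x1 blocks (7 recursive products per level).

Matrix multiplication for 530x530 matrices:

Strassen's algorithm requires power-of-2 dimensions. Pad 530x530 to 1024x1024 (next power of 2).

Standard algorithm: 530^3 = 148877000 multiplications
Strassen's algorithm: 7^(log2(1024)) = 7^10 = 282475249 multiplications
Difference: 148877000 - 282475249 = -133598249 (Strassen uses MORE here due to padding overhead — for small or just-over-power-of-2 n, padding can outweigh the per-level savings)

Standard: 148877000 multiplications (530^3). Strassen: 282475249 multiplications (7^10, after padding to 1024x1024). Strassen reduces 8 recursive multiplications to 7 at each level.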